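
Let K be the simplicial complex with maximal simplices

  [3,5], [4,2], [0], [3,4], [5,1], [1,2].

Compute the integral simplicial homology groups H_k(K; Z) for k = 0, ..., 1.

Order the vertices as 0 < 1 < 2 < 3 < 4 < 5. Listing each simplex with vertices in this order, K has dimension 1 with simplices:

  0-simplices (6): [0], [1], [2], [3], [4], [5]
  1-simplices (5): [1,2], [1,5], [2,4], [3,4], [3,5]

giving chain groups C_0 ≅ Z^6, C_1 ≅ Z^5.

The boundary map ∂_1: C_1 → C_0 sends each edge [p,q] (with p < q) to q − p.
The 6×5 boundary matrix has rank 4 and Smith normal form diag(1,1,1,1).

Now H_k = ker ∂_k / im ∂_{k+1}, so:

  H_0: rank C_0 − rank ∂_1 = 6 − 4 = 2, and the invariant factors of ∂_1 are all 1, so H_0 = Z^2.
  H_1: rank ker ∂_1 − rank ∂_2 = (5 − 4) − 0 = 1, and there is no ∂_2, so H_1 = Z.

H_0 ≅ Z^2,  H_1 ≅ Z.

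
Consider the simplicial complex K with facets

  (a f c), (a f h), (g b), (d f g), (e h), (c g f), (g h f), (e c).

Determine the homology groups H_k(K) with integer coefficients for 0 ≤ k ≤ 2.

K has 8 vertices, 13 edges, 5 triangles.
rank ∂_0 = 0, rank ∂_1 = 7 ⇒ b_0 = 8 − 0 − 7 = 1; all invariant factors of ∂_1 are 1 so no torsion. So H_0 = Z.
rank ∂_1 = 7, rank ∂_2 = 5 ⇒ b_1 = 13 − 7 − 5 = 1; all invariant factors of ∂_2 are 1 so no torsion. So H_1 = Z.
rank ∂_2 = 5, rank ∂_3 = 0 ⇒ b_2 = 5 − 5 − 0 = 0. So H_2 = 0.

H_0 = Z,  H_1 = Z,  H_2 = 0.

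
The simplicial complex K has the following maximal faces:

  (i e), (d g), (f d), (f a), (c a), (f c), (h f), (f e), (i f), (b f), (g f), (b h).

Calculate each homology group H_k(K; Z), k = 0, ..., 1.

H_0 = Z,  H_1 = Z^4.

Take the total order a < b < c < d < e < f < g < h < i on the vertex set. Then K (dimension 1) consists of the simplices:

  0-simplices (9): a, b, c, d, e, f, g, h, i
  1-simplices (12): ac, af, bf, bh, cf, df, dg, ef, ei, fg, fh, fi

Hence C_0 ≅ Z^9, C_1 ≅ Z^12.

Boundary ∂_1: C_1 → C_0 is given by ∂[p,q] = [q] − [p]. For instance
  ∂af = f − a.
The resulting 9×12 matrix has rank 8, and its Smith normal form has invariant factors (1,1,1,1,1,1,1,1).

Now H_k = ker ∂_k / im ∂_{k+1}, so:

  H_0: rank C_0 − rank ∂_1 = 9 − 8 = 1, and the invariant factors of ∂_1 are all 1, so H_0 = Z.
  H_1: rank ker ∂_1 − rank ∂_2 = (12 − 8) − 0 = 4, and there is no ∂_2, so H_1 = Z^4.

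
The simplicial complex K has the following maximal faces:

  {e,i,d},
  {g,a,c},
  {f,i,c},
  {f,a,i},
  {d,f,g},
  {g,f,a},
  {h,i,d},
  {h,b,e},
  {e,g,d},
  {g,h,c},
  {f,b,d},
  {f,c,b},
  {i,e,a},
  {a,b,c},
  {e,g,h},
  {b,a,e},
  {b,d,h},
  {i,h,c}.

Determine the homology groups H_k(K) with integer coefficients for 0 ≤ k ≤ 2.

Fix the vertex order a < b < c < d < e < f < g < h < i and write every simplex with vertices in increasing order. Then dim K = 2 and the simplices of K are:

  0-simplices (9): a, b, c, d, e, f, g, h, i
  1-simplices (27): ab, ac, ae, af, ag, ai, bc, bd, be, bf, bh, cf, cg, ch, ci, de, df, dg, dh, di, eg, eh, ei, fg, fi, gh, hi
  2-simplices (18): abc, abe, acg, aei, afg, afi, bcf, bdf, bdh, beh, cfi, cgh, chi, deg, dei, dfg, dhi, egh

giving chain groups C_0 ≅ Z^9, C_1 ≅ Z^27, C_2 ≅ Z^18.

The boundary map ∂_1: C_1 → C_0 is given by ∂[p,q] = [q] − [p]. For instance
  ∂ch = h − c.
As a 9×27 matrix over Z this has rank 8, with invariant factors (1,1,1,1,1,1,1,1).

∂_2: C_2 → C_1 acts by ∂[p,q,r] = [q,r] − [p,r] + [p,q]. For instance
  ∂bdh = dh − bh + bd,
  ∂bdf = df − bf + bd.
The resulting 27×18 matrix has rank 18, and its Smith normal form has invariant factors (1,1,1,1,1,1,1,1,1,1,1,1,1,1,1,1,1,2).

From H_k ≅ ker(∂_k) / im(∂_{k+1}) we obtain:

  H_0: rank C_0 − rank ∂_1 = 9 − 8 = 1, and the invariant factors of ∂_1 are all 1, so H_0 = Z.
  H_1: rank ker ∂_1 − rank ∂_2 = (27 − 8) − 18 = 1, and ∂_2 has invariant factor 2 > 1, so H_1 = Z ⊕ Z/2.
  H_2: rank ker ∂_2 − rank ∂_3 = (18 − 18) − 0 = 0, and there is no ∂_3, so H_2 = 0.

As a check, the Euler characteristic is 9 − 27 + 18 = 0, which agrees with 1 − 1 + 0 = 0.

H_0 ≅ Z,  H_1 ≅ Z ⊕ Z/2,  H_2 = 0.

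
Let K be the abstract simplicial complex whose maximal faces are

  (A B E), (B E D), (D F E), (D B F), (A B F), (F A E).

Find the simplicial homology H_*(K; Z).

H_0 ≅ Z,  H_1 = 0,  H_2 ≅ Z.

We work with the vertex ordering A < B < D < E < F. The simplices of K, each written with vertices in increasing order, are:

  0-simplices (5): A, B, D, E, F
  1-simplices (9): AB, AE, AF, BD, BE, BF, DE, DF, EF
  2-simplices (6): ABE, ABF, AEF, BDE, BDF, DEF

so the chain groups are C_0 ≅ Z^5, C_1 ≅ Z^9, C_2 ≅ Z^6.

The boundary map ∂_1: C_1 → C_0 maps an edge to its endpoints' difference, ∂[p,q] = q − p. For instance
  ∂BD = D − B.
The resulting 5×9 matrix has rank 4, and its Smith normal form has invariant factors (1,1,1,1).

∂_2: C_2 → C_1 acts by ∂[p,q,r] = [q,r] − [p,r] + [p,q]. For instance
  ∂DEF = EF − DF + DE,
  ∂BDE = DE − BE + BD.
The 9×6 boundary matrix has rank 5 and Smith normal form diag(1,1,1,1,1).

Now H_k = ker ∂_k / im ∂_{k+1}, so:

  H_0: rank C_0 − rank ∂_1 = 5 − 4 = 1, and the invariant factors of ∂_1 are all 1, so H_0 ≅ Z.
  H_1: rank ker ∂_1 − rank ∂_2 = (9 − 4) − 5 = 0, and the invariant factors of ∂_2 are all 1, so H_1 ≅ 0.
  H_2: rank ker ∂_2 − rank ∂_3 = (6 − 5) − 0 = 1, and there is no ∂_3, so H_2 ≅ Z.

As a check, the Euler characteristic is 5 − 9 + 6 = 2, which agrees with 1 − 0 + 1 = 2.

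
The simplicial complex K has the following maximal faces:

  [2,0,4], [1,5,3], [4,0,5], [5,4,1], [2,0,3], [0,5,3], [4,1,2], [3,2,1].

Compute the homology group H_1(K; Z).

H_1 = 0.

Fix the vertex order 0 < 1 < 2 < 3 < 4 < 5 and write every simplex with vertices in increasing order. Then dim K = 2 and the simplices of K are:

  0-simplices (6): [0], [1], [2], [3], [4], [5]
  1-simplices (12): [0,2], [0,3], [0,4], [0,5], [1,2], [1,3], [1,4], [1,5], [2,3], [2,4], [3,5], [4,5]
  2-simplices (8): [0,2,3], [0,2,4], [0,3,5], [0,4,5], [1,2,3], [1,2,4], [1,3,5], [1,4,5]

giving chain groups C_0 ≅ Z^6, C_1 ≅ Z^12, C_2 ≅ Z^8.

∂_1: C_1 → C_0 is given by ∂[p,q] = [q] − [p].
The resulting 6×12 matrix has rank 5, and its Smith normal form has invariant factors (1,1,1,1,1).

The boundary map ∂_2: C_2 → C_1 sends each 2-simplex [p,q,r] to [q,r] − [p,r] + [p,q]. For instance
  ∂[0,2,3] = [2,3] − [0,3] + [0,2],
  ∂[1,2,3] = [2,3] − [1,3] + [1,2].
The 12×8 boundary matrix has rank 7 and Smith normal form diag(1,1,1,1,1,1,1).

Computing H_k = (kernel of ∂_k) / (image of ∂_{k+1}):

  H_1: rank ker ∂_1 − rank ∂_2 = (12 − 5) − 7 = 0, and the invariant factors of ∂_2 are all 1, so H_1 = 0.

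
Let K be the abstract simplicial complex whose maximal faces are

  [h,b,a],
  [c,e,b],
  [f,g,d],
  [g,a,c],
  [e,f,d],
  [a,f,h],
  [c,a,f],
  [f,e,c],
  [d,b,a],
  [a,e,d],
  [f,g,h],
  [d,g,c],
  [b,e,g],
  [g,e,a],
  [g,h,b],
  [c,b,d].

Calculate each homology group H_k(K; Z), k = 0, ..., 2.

Take the total order a < b < c < d < e < f < g < h on the vertex set. Then K (dimension 2) consists of the simplices:

  0-simplices (8): a, b, c, d, e, f, g, h
  1-simplices (24): ab, ac, ad, ae, af, ag, ah, bc, bd, be, bg, bh, cd, ce, cf, cg, de, df, dg, ef, eg, fg, fh, gh
  2-simplices (16): abd, abh, acf, acg, ade, aeg, afh, bcd, bce, beg, bgh, cdg, cef, def, dfg, fgh

Hence C_0 ≅ Z^8, C_1 ≅ Z^24, C_2 ≅ Z^16.

The boundary map ∂_1: C_1 → C_0 is given by ∂[p,q] = [q] − [p]. For instance
  ∂df = f − d.
The resulting 8×24 matrix has rank 7, and its Smith normal form has invariant factors (1,1,1,1,1,1,1).

∂_2: C_2 → C_1 maps a triangle to the signed sum of its edges. For instance
  ∂ade = de − ae + ad,
  ∂fgh = gh − fh + fg.
The resulting 24×16 matrix has rank 15, and its Smith normal form has invariant factors (1,1,1,1,1,1,1,1,1,1,1,1,1,1,1).

Computing H_k = (kernel of ∂_k) / (image of ∂_{k+1}):

  H_0: rank C_0 − rank ∂_1 = 8 − 7 = 1, and the invariant factors of ∂_1 are all 1, so H_0 ≅ Z.
  H_1: rank ker ∂_1 − rank ∂_2 = (24 − 7) − 15 = 2, and the invariant factors of ∂_2 are all 1, so H_1 ≅ Z^2.
  H_2: rank ker ∂_2 − rank ∂_3 = (16 − 15) − 0 = 1, and there is no ∂_3, so H_2 ≅ Z.

H_0 ≅ Z,  H_1 ≅ Z^2,  H_2 ≅ Z.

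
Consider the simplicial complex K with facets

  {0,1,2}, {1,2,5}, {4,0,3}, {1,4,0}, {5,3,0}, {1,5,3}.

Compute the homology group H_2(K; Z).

H_2 = 0.

Fix the vertex order 0 < 1 < 2 < 3 < 4 < 5 and write every simplex with vertices in increasing order. Then dim K = 2 and the simplices of K are:

  0-simplices (6): [0], [1], [2], [3], [4], [5]
  1-simplices (12): [0,1], [0,2], [0,3], [0,4], [0,5], [1,2], [1,3], [1,4], [1,5], [2,5], [3,4], [3,5]
  2-simplices (6): [0,1,2], [0,1,4], [0,3,4], [0,3,5], [1,2,5], [1,3,5]

Hence C_0 ≅ Z^6, C_1 ≅ Z^12, C_2 ≅ Z^6.

Boundary ∂_1: C_1 → C_0 is given by ∂[p,q] = [q] − [p].
As a 6×12 matrix over Z this has rank 5, with invariant factors (1,1,1,1,1).

∂_2: C_2 → C_1 sends each 2-simplex [p,q,r] to [q,r] − [p,r] + [p,q]. For instance
  ∂[0,1,4] = [1,4] − [0,4] + [0,1],
  ∂[1,3,5] = [3,5] − [1,5] + [1,3].
The 12×6 boundary matrix has rank 6 and Smith normal form diag(1,1,1,1,1,1).

Now H_k = ker ∂_k / im ∂_{k+1}, so:

  H_2: rank ker ∂_2 − rank ∂_3 = (6 − 6) − 0 = 0, and there is no ∂_3, so H_2 = 0.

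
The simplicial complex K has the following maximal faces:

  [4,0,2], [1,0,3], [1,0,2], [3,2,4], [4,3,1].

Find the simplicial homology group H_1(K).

H_1 ≅ Z.

Order the vertices as 0 < 1 < 2 < 3 < 4. Listing each simplex with vertices in this order, K has dimension 2 with simplices:

  0-simplices (5): [0], [1], [2], [3], [4]
  1-simplices (10): [0,1], [0,2], [0,3], [0,4], [1,2], [1,3], [1,4], [2,3], [2,4], [3,4]
  2-simplices (5): [0,1,2], [0,1,3], [0,2,4], [1,3,4], [2,3,4]

so the chain groups are C_0 ≅ Z^5, C_1 ≅ Z^10, C_2 ≅ Z^5.

Boundary ∂_1: C_1 → C_0 is given by ∂[p,q] = [q] − [p].
As a 5×10 matrix over Z this has rank 4, with invariant factors (1,1,1,1).

∂_2: C_2 → C_1 maps a triangle to the signed sum of its edges. For instance
  ∂[0,2,4] = [2,4] − [0,4] + [0,2],
  ∂[1,3,4] = [3,4] − [1,4] + [1,3].
The resulting 10×5 matrix has rank 5, and its Smith normal form has invariant factors (1,1,1,1,1).

Computing H_k = (kernel of ∂_k) / (image of ∂_{k+1}):

  H_1: rank ker ∂_1 − rank ∂_2 = (10 − 4) − 5 = 1, and the invariant factors of ∂_2 are all 1, so H_1 ≅ Z.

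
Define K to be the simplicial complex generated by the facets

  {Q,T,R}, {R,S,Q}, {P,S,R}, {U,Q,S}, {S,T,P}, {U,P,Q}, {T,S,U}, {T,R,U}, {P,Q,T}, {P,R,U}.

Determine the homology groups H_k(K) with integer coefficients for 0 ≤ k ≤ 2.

Order the vertices as P < Q < R < S < T < U. Listing each simplex with vertices in this order, K has dimension 2 with simplices:

  0-simplices (6): P, Q, R, S, T, U
  1-simplices (15): PQ, PR, PS, PT, PU, QR, QS, QT, QU, RS, RT, RU, ST, SU, TU
  2-simplices (10): PQT, PQU, PRS, PRU, PST, QRS, QRT, QSU, RTU, STU

giving chain groups C_0 ≅ Z^6, C_1 ≅ Z^15, C_2 ≅ Z^10.

∂_1: C_1 → C_0 maps an edge to its endpoints' difference, ∂[p,q] = q − p. For instance
  ∂QR = R − Q.
This gives a 6×15 integer matrix of rank 5; reducing to Smith normal form yields diagonal entries (1,1,1,1,1).

The boundary map ∂_2: C_2 → C_1 maps a triangle to the signed sum of its edges. For instance
  ∂QSU = SU − QU + QS,
  ∂QRS = RS − QS + QR.
The 15×10 boundary matrix has rank 10 and Smith normal form diag(1,1,1,1,1,1,1,1,1,2).

From H_k ≅ ker(∂_k) / im(∂_{k+1}) we obtain:

  H_0: rank C_0 − rank ∂_1 = 6 − 5 = 1, and the invariant factors of ∂_1 are all 1, so H_0 ≅ Z.
  H_1: rank ker ∂_1 − rank ∂_2 = (15 − 5) − 10 = 0, and ∂_2 has invariant factor 2 > 1, so H_1 ≅ Z/2.
  H_2: rank ker ∂_2 − rank ∂_3 = (10 − 10) − 0 = 0, and there is no ∂_3, so H_2 ≅ 0.

(K is a triangulation of the real projective plane RP^2.)

H_0 ≅ Z,  H_1 ≅ Z/2,  H_2 = 0.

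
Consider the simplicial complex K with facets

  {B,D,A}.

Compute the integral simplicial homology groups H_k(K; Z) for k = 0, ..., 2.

We work with the vertex ordering A < B < D. The simplices of K, each written with vertices in increasing order, are:

  0-simplices (3): A, B, D
  1-simplices (3): AB, AD, BD
  2-simplices (1): ABD

Hence C_0 ≅ Z^3, C_1 ≅ Z^3, C_2 ≅ Z^1.

The boundary map ∂_1: C_1 → C_0 is given by ∂[p,q] = [q] − [p]. For instance
  ∂BD = D − B.
This gives a 3×3 integer matrix of rank 2; reducing to Smith normal form yields diagonal entries (1,1).

Boundary ∂_2: C_2 → C_1 maps a triangle to the signed sum of its edges. For instance
  ∂ABD = BD − AD + AB.
As a 3×1 matrix over Z this has rank 1, with invariant factors (1).

Reading off H_k = ker ∂_k / im ∂_{k+1}:

  H_0: rank C_0 − rank ∂_1 = 3 − 2 = 1, and the invariant factors of ∂_1 are all 1, so H_0 ≅ Z.
  H_1: rank ker ∂_1 − rank ∂_2 = (3 − 2) − 1 = 0, and the invariant factors of ∂_2 are all 1, so H_1 ≅ 0.
  H_2: rank ker ∂_2 − rank ∂_3 = (1 − 1) − 0 = 0, and there is no ∂_3, so H_2 ≅ 0.

As a check, the Euler characteristic is 3 − 3 + 1 = 1, which agrees with 1 − 0 + 0 = 1.
(K is a triangulation of the 2-simplex.)

H_0 = Z,  H_1 = 0,  H_2 = 0.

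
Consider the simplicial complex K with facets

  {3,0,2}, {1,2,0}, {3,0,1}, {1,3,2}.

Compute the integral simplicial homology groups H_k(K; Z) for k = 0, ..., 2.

Order the vertices as 0 < 1 < 2 < 3. Listing each simplex with vertices in this order, K has dimension 2 with simplices:

  0-simplices (4): [0], [1], [2], [3]
  1-simplices (6): [0,1], [0,2], [0,3], [1,2], [1,3], [2,3]
  2-simplices (4): [0,1,2], [0,1,3], [0,2,3], [1,2,3]

so the chain groups are C_0 ≅ Z^4, C_1 ≅ Z^6, C_2 ≅ Z^4.

Boundary ∂_1: C_1 → C_0 sends each edge [p,q] (with p < q) to q − p.
This gives a 4×6 integer matrix of rank 3; reducing to Smith normal form yields diagonal entries (1,1,1).

Boundary ∂_2: C_2 → C_1 acts by ∂[p,q,r] = [q,r] − [p,r] + [p,q]. For instance
  ∂[0,1,3] = [1,3] − [0,3] + [0,1],
  ∂[1,2,3] = [2,3] − [1,3] + [1,2].
The resulting 6×4 matrix has rank 3, and its Smith normal form has invariant factors (1,1,1).

Now H_k = ker ∂_k / im ∂_{k+1}, so:

  H_0: rank C_0 − rank ∂_1 = 4 − 3 = 1, and the invariant factors of ∂_1 are all 1, so H_0 = Z.
  H_1: rank ker ∂_1 − rank ∂_2 = (6 − 3) − 3 = 0, and the invariant factors of ∂_2 are all 1, so H_1 = 0.
  H_2: rank ker ∂_2 − rank ∂_3 = (4 − 3) − 0 = 1, and there is no ∂_3, so H_2 = Z.

H_0 = Z,  H_1 = 0,  H_2 = Z.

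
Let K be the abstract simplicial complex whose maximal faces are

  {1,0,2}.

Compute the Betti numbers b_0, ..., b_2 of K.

We work with the vertex ordering 0 < 1 < 2. The simplices of K, each written with vertices in increasing order, are:

  0-simplices (3): [0], [1], [2]
  1-simplices (3): [0,1], [0,2], [1,2]
  2-simplices (1): [0,1,2]

Hence C_0 ≅ Z^3, C_1 ≅ Z^3, C_2 ≅ Z^1.

The boundary map ∂_1: C_1 → C_0 is given by ∂[p,q] = [q] − [p]. For instance
  ∂[1,2] = [2] − [1].
This gives a 3×3 integer matrix of rank 2; reducing to Smith normal form yields diagonal entries (1,1).

The boundary map ∂_2: C_2 → C_1 maps a triangle to the signed sum of its edges. For instance
  ∂[0,1,2] = [1,2] − [0,2] + [0,1].
The resulting 3×1 matrix has rank 1, and its Smith normal form has invariant factors (1).

From H_k ≅ ker(∂_k) / im(∂_{k+1}) we obtain:

  H_0: rank C_0 − rank ∂_1 = 3 − 2 = 1, and the invariant factors of ∂_1 are all 1, so H_0 = Z.
  H_1: rank ker ∂_1 − rank ∂_2 = (3 − 2) − 1 = 0, and the invariant factors of ∂_2 are all 1, so H_1 = 0.
  H_2: rank ker ∂_2 − rank ∂_3 = (1 − 1) − 0 = 0, and there is no ∂_3, so H_2 = 0.

As a check, the Euler characteristic is 3 − 3 + 1 = 1, which agrees with 1 − 0 + 0 = 1.
(K is a triangulation of the 2-simplex.)

Hence the Betti numbers are b_0 = 1, b_1 = 0, b_2 = 0.

b_0 = 1, b_1 = 0, b_2 = 0.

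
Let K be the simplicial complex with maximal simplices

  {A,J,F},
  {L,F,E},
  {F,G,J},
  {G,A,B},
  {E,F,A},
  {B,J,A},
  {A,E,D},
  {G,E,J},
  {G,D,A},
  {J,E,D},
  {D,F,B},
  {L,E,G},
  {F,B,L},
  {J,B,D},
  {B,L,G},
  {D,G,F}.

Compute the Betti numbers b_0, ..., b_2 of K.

We work with the vertex ordering A < B < D < E < F < G < J < L. The simplices of K, each written with vertices in increasing order, are:

  0-simplices (8): A, B, D, E, F, G, J, L
  1-simplices (24): AB, AD, AE, AF, AG, AJ, BD, BF, BG, BJ, BL, DE, DF, DG, DJ, EF, EG, EJ, EL, FG, FJ, FL, GJ, GL
  2-simplices (16): ABG, ABJ, ADE, ADG, AEF, AFJ, BDF, BDJ, BFL, BGL, DEJ, DFG, EFL, EGJ, EGL, FGJ

giving chain groups C_0 ≅ Z^8, C_1 ≅ Z^24, C_2 ≅ Z^16.

∂_1: C_1 → C_0 is given by ∂[p,q] = [q] − [p]. For instance
  ∂GJ = J − G.
As a 8×24 matrix over Z this has rank 7, with invariant factors (1,1,1,1,1,1,1).

∂_2: C_2 → C_1 acts by ∂[p,q,r] = [q,r] − [p,r] + [p,q]. For instance
  ∂DFG = FG − DG + DF,
  ∂DEJ = EJ − DJ + DE.
The resulting 24×16 matrix has rank 15, and its Smith normal form has invariant factors (1,1,1,1,1,1,1,1,1,1,1,1,1,1,1).

From H_k ≅ ker(∂_k) / im(∂_{k+1}) we obtain:

  H_0: rank C_0 − rank ∂_1 = 8 − 7 = 1, and the invariant factors of ∂_1 are all 1, so H_0 ≅ Z.
  H_1: rank ker ∂_1 − rank ∂_2 = (24 − 7) − 15 = 2, and the invariant factors of ∂_2 are all 1, so H_1 ≅ Z^2.
  H_2: rank ker ∂_2 − rank ∂_3 = (16 − 15) − 0 = 1, and there is no ∂_3, so H_2 ≅ Z.

Hence the Betti numbers are b_0 = 1, b_1 = 2, b_2 = 1.

b_0 = 1, b_1 = 2, b_2 = 1.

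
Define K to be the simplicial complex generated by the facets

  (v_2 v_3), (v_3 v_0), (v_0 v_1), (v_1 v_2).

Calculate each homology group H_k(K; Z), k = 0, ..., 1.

Fix the vertex order v_0 < v_1 < v_2 < v_3 and write every simplex with vertices in increasing order. Then dim K = 1 and the simplices of K are:

  0-simplices (4): [v_0], [v_1], [v_2], [v_3]
  1-simplices (4): [v_0,v_1], [v_0,v_3], [v_1,v_2], [v_2,v_3]

Hence C_0 ≅ Z^4, C_1 ≅ Z^4.

The boundary map ∂_1: C_1 → C_0 maps an edge to its endpoints' difference, ∂[p,q] = q − p. For instance
  ∂[v_2,v_3] = [v_3] − [v_2].
As a 4×4 matrix over Z this has rank 3, with invariant factors (1,1,1).

Computing H_k = (kernel of ∂_k) / (image of ∂_{k+1}):

  H_0: rank C_0 − rank ∂_1 = 4 − 3 = 1, and the invariant factors of ∂_1 are all 1, so H_0 = Z.
  H_1: rank ker ∂_1 − rank ∂_2 = (4 − 3) − 0 = 1, and there is no ∂_2, so H_1 = Z.

H_0 = Z,  H_1 = Z.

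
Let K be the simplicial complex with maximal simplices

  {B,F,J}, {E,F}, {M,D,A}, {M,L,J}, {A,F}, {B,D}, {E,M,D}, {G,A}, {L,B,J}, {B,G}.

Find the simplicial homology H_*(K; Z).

H_0 = Z,  H_1 = Z^4,  H_2 = 0.

We work with the vertex ordering A < B < D < E < F < G < J < L < M. The simplices of K, each written with vertices in increasing order, are:

  0-simplices (9): A, B, D, E, F, G, J, L, M
  1-simplices (17): AD, AF, AG, AM, BD, BF, BG, BJ, BL, DE, DM, EF, EM, FJ, JL, JM, LM
  2-simplices (5): ADM, BFJ, BJL, DEM, JLM

giving chain groups C_0 ≅ Z^9, C_1 ≅ Z^17, C_2 ≅ Z^5.

∂_1: C_1 → C_0 sends each edge [p,q] (with p < q) to q − p. For instance
  ∂AF = F − A.
As a 9×17 matrix over Z this has rank 8, with invariant factors (1,1,1,1,1,1,1,1).

Boundary ∂_2: C_2 → C_1 maps a triangle to the signed sum of its edges. For instance
  ∂JLM = LM − JM + JL,
  ∂DEM = EM − DM + DE.
The resulting 17×5 matrix has rank 5, and its Smith normal form has invariant factors (1,1,1,1,1).

Now H_k = ker ∂_k / im ∂_{k+1}, so:

  H_0: rank C_0 − rank ∂_1 = 9 − 8 = 1, and the invariant factors of ∂_1 are all 1, so H_0 = Z.
  H_1: rank ker ∂_1 − rank ∂_2 = (17 − 8) − 5 = 4, and the invariant factors of ∂_2 are all 1, so H_1 = Z^4.
  H_2: rank ker ∂_2 − rank ∂_3 = (5 − 5) − 0 = 0, and there is no ∂_3, so H_2 = 0.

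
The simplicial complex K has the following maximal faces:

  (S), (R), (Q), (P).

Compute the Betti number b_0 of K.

Order the vertices as P < Q < R < S. Listing each simplex with vertices in this order, K has dimension 0 with simplices:

  0-simplices (4): P, Q, R, S

so the chain groups are C_0 ≅ Z^4.

From H_k ≅ ker(∂_k) / im(∂_{k+1}) we obtain:

  H_0: rank C_0 − rank ∂_1 = 4 − 0 = 4, and there is no ∂_1, so H_0 = Z^4.

Hence the Betti numbers are b_0 = 4.

b_0 = 4.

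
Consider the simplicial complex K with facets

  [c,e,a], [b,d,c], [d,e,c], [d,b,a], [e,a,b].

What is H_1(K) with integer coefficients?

H_1 = Z.

Order the vertices as a < b < c < d < e. Listing each simplex with vertices in this order, K has dimension 2 with simplices:

  0-simplices (5): a, b, c, d, e
  1-simplices (10): ab, ac, ad, ae, bc, bd, be, cd, ce, de
  2-simplices (5): abd, abe, ace, bcd, cde

giving chain groups C_0 ≅ Z^5, C_1 ≅ Z^10, C_2 ≅ Z^5.

∂_1: C_1 → C_0 is given by ∂[p,q] = [q] − [p]. For instance
  ∂ac = c − a.
As a 5×10 matrix over Z this has rank 4, with invariant factors (1,1,1,1).

∂_2: C_2 → C_1 maps a triangle to the signed sum of its edges. For instance
  ∂bcd = cd − bd + bc,
  ∂abe = be − ae + ab.
The resulting 10×5 matrix has rank 5, and its Smith normal form has invariant factors (1,1,1,1,1).

Reading off H_k = ker ∂_k / im ∂_{k+1}:

  H_1: rank ker ∂_1 − rank ∂_2 = (10 − 4) − 5 = 1, and the invariant factors of ∂_2 are all 1, so H_1 = Z.

(K is a triangulation of the Möbius band.)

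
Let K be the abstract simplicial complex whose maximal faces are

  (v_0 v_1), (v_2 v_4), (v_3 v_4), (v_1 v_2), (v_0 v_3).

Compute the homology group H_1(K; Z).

H_1 = Z.

Order the vertices as v_0 < v_1 < v_2 < v_3 < v_4. Listing each simplex with vertices in this order, K has dimension 1 with simplices:

  0-simplices (5): [v_0], [v_1], [v_2], [v_3], [v_4]
  1-simplices (5): [v_0,v_1], [v_0,v_3], [v_1,v_2], [v_2,v_4], [v_3,v_4]

giving chain groups C_0 ≅ Z^5, C_1 ≅ Z^5.

The boundary map ∂_1: C_1 → C_0 maps an edge to its endpoints' difference, ∂[p,q] = q − p. For instance
  ∂[v_1,v_2] = [v_2] − [v_1].
This gives a 5×5 integer matrix of rank 4; reducing to Smith normal form yields diagonal entries (1,1,1,1).

Now H_k = ker ∂_k / im ∂_{k+1}, so:

  H_1: rank ker ∂_1 − rank ∂_2 = (5 − 4) − 0 = 1, and there is no ∂_2, so H_1 ≅ Z.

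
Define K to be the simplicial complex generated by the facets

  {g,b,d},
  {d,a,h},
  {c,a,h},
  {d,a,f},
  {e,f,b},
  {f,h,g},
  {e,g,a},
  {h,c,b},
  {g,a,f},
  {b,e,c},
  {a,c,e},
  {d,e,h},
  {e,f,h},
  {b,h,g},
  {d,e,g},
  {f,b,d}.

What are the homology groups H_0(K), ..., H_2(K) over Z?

We work with the vertex ordering a < b < c < d < e < f < g < h. The simplices of K, each written with vertices in increasing order, are:

  0-simplices (8): a, b, c, d, e, f, g, h
  1-simplices (24): ac, ad, ae, af, ag, ah, bc, bd, be, bf, bg, bh, ce, ch, de, df, dg, dh, ef, eg, eh, fg, fh, gh
  2-simplices (16): ace, ach, adf, adh, aeg, afg, bce, bch, bdf, bdg, bef, bgh, deg, deh, efh, fgh

so the chain groups are C_0 ≅ Z^8, C_1 ≅ Z^24, C_2 ≅ Z^16.

The boundary map ∂_1: C_1 → C_0 maps an edge to its endpoints' difference, ∂[p,q] = q − p. For instance
  ∂ad = d − a.
The 8×24 boundary matrix has rank 7 and Smith normal form diag(1,1,1,1,1,1,1).

Boundary ∂_2: C_2 → C_1 sends each 2-simplex [p,q,r] to [q,r] − [p,r] + [p,q]. For instance
  ∂bgh = gh − bh + bg,
  ∂adf = df − af + ad.
As a 24×16 matrix over Z this has rank 15, with invariant factors (1,1,1,1,1,1,1,1,1,1,1,1,1,1,1).

From H_k ≅ ker(∂_k) / im(∂_{k+1}) we obtain:

  H_0: rank C_0 − rank ∂_1 = 8 − 7 = 1, and the invariant factors of ∂_1 are all 1, so H_0 = Z.
  H_1: rank ker ∂_1 − rank ∂_2 = (24 − 7) − 15 = 2, and the invariant factors of ∂_2 are all 1, so H_1 = Z^2.
  H_2: rank ker ∂_2 − rank ∂_3 = (16 − 15) − 0 = 1, and there is no ∂_3, so H_2 = Z.

As a check, the Euler characteristic is 8 − 24 + 16 = 0, which agrees with 1 − 2 + 1 = 0.

H_0 = Z,  H_1 = Z^2,  H_2 = Z.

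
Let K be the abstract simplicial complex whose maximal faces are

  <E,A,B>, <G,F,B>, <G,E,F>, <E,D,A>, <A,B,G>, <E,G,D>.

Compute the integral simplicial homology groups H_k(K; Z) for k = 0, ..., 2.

H_0 ≅ Z,  H_1 ≅ Z,  H_2 = 0.

Order the vertices as A < B < D < E < F < G. Listing each simplex with vertices in this order, K has dimension 2 with simplices:

  0-simplices (6): A, B, D, E, F, G
  1-simplices (12): AB, AD, AE, AG, BE, BF, BG, DE, DG, EF, EG, FG
  2-simplices (6): ABE, ABG, ADE, BFG, DEG, EFG

Hence C_0 ≅ Z^6, C_1 ≅ Z^12, C_2 ≅ Z^6.

∂_1: C_1 → C_0 sends each edge [p,q] (with p < q) to q − p. For instance
  ∂DG = G − D.
The 6×12 boundary matrix has rank 5 and Smith normal form diag(1,1,1,1,1).

Boundary ∂_2: C_2 → C_1 acts by ∂[p,q,r] = [q,r] − [p,r] + [p,q]. For instance
  ∂ADE = DE − AE + AD,
  ∂DEG = EG − DG + DE.
As a 12×6 matrix over Z this has rank 6, with invariant factors (1,1,1,1,1,1).

Reading off H_k = ker ∂_k / im ∂_{k+1}:

  H_0: rank C_0 − rank ∂_1 = 6 − 5 = 1, and the invariant factors of ∂_1 are all 1, so H_0 ≅ Z.
  H_1: rank ker ∂_1 − rank ∂_2 = (12 − 5) − 6 = 1, and the invariant factors of ∂_2 are all 1, so H_1 ≅ Z.
  H_2: rank ker ∂_2 − rank ∂_3 = (6 − 6) − 0 = 0, and there is no ∂_3, so H_2 ≅ 0.

(K is a triangulation of the cylinder S^1 x I.)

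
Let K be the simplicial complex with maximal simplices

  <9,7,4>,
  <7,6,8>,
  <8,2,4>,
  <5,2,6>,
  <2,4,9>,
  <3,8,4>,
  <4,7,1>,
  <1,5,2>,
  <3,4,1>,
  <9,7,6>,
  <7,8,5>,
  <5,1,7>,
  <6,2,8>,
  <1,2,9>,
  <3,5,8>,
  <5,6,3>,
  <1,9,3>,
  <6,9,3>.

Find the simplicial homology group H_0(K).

H_0 = Z.

Fix the vertex order 1 < 2 < 3 < 4 < 5 < 6 < 7 < 8 < 9 and write every simplex with vertices in increasing order. Then dim K = 2 and the simplices of K are:

  0-simplices (9): [1], [2], [3], [4], [5], [6], [7], [8], [9]
  1-simplices (27): (27 of them)
  2-simplices (18): [1,2,5], [1,2,9], [1,3,4], [1,3,9], [1,4,7], [1,5,7], [2,4,8], [2,4,9], [2,5,6], [2,6,8], [3,4,8], [3,5,6], [3,5,8], [3,6,9], [4,7,9], [5,7,8], [6,7,8], [6,7,9]

so the chain groups are C_0 ≅ Z^9, C_1 ≅ Z^27, C_2 ≅ Z^18.

Boundary ∂_1: C_1 → C_0 is given by ∂[p,q] = [q] − [p]. For instance
  ∂[5,6] = [6] − [5].
This gives a 9×27 integer matrix of rank 8; reducing to Smith normal form yields diagonal entries (1,1,1,1,1,1,1,1).

The boundary map ∂_2: C_2 → C_1 maps a triangle to the signed sum of its edges. For instance
  ∂[1,4,7] = [4,7] − [1,7] + [1,4],
  ∂[3,4,8] = [4,8] − [3,8] + [3,4].
As a 27×18 matrix over Z this has rank 18, with invariant factors (1,1,1,1,1,1,1,1,1,1,1,1,1,1,1,1,1,2).

Computing H_k = (kernel of ∂_k) / (image of ∂_{k+1}):

  H_0: rank C_0 − rank ∂_1 = 9 − 8 = 1, and the invariant factors of ∂_1 are all 1, so H_0 ≅ Z.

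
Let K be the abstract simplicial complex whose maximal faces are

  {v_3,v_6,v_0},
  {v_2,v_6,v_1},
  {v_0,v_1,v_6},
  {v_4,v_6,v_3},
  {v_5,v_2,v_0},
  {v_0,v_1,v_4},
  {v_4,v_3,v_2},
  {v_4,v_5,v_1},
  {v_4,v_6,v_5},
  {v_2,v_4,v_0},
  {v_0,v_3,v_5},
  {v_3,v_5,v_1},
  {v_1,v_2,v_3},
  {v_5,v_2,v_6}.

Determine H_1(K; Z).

H_1 = Z^2.

K has 7 vertices, 21 edges, 14 triangles.
rank ∂_1 = 6, rank ∂_2 = 13 ⇒ b_1 = 21 − 6 − 13 = 2; all invariant factors of ∂_2 are 1 so no torsion. So H_1 = Z^2.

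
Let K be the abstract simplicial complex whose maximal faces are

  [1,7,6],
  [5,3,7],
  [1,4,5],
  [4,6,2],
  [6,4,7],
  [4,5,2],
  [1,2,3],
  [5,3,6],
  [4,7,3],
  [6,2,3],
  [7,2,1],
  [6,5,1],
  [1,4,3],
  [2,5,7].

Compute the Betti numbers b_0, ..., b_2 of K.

b_0 = 1, b_1 = 2, b_2 = 1.

K has 7 vertices, 21 edges, 14 triangles.
rank ∂_0 = 0, rank ∂_1 = 6 ⇒ b_0 = 7 − 0 − 6 = 1; all invariant factors of ∂_1 are 1 so no torsion. So H_0 ≅ Z.
rank ∂_1 = 6, rank ∂_2 = 13 ⇒ b_1 = 21 − 6 − 13 = 2; all invariant factors of ∂_2 are 1 so no torsion. So H_1 ≅ Z^2.
rank ∂_2 = 13, rank ∂_3 = 0 ⇒ b_2 = 14 − 13 − 0 = 1. So H_2 ≅ Z.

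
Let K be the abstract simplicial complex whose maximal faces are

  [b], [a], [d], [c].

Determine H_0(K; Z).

Take the total order a < b < c < d on the vertex set. Then K (dimension 0) consists of the simplices:

  0-simplices (4): a, b, c, d

Hence C_0 ≅ Z^4.

Now H_k = ker ∂_k / im ∂_{k+1}, so:

  H_0: rank C_0 − rank ∂_1 = 4 − 0 = 4, and there is no ∂_1, so H_0 = Z^4.

(K is a triangulation of a set of 4 points.)

H_0 = Z^4.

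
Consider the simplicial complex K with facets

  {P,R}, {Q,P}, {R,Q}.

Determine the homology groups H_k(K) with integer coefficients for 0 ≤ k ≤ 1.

H_0 ≅ Z,  H_1 ≅ Z.

Take the total order P < Q < R on the vertex set. Then K (dimension 1) consists of the simplices:

  0-simplices (3): P, Q, R
  1-simplices (3): PQ, PR, QR

so the chain groups are C_0 ≅ Z^3, C_1 ≅ Z^3.

∂_1: C_1 → C_0 maps an edge to its endpoints' difference, ∂[p,q] = q − p.
The resulting 3×3 matrix has rank 2, and its Smith normal form has invariant factors (1,1).

From H_k ≅ ker(∂_k) / im(∂_{k+1}) we obtain:

  H_0: rank C_0 − rank ∂_1 = 3 − 2 = 1, and the invariant factors of ∂_1 are all 1, so H_0 = Z.
  H_1: rank ker ∂_1 − rank ∂_2 = (3 − 2) − 0 = 1, and there is no ∂_2, so H_1 = Z.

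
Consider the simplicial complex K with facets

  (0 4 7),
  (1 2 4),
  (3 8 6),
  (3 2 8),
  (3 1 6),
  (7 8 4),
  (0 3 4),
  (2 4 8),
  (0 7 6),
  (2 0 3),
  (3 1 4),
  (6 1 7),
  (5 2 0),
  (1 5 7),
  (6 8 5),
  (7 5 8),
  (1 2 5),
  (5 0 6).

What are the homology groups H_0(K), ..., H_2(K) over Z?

K has 9 vertices, 27 edges, 18 triangles.
rank ∂_0 = 0, rank ∂_1 = 8 ⇒ b_0 = 9 − 0 − 8 = 1; all invariant factors of ∂_1 are 1 so no torsion. So H_0 ≅ Z.
rank ∂_1 = 8, rank ∂_2 = 18 ⇒ b_1 = 27 − 8 − 18 = 1; ∂_2 has invariant factor(s) [2] giving torsion. So H_1 ≅ Z × Z/2.
rank ∂_2 = 18, rank ∂_3 = 0 ⇒ b_2 = 18 − 18 − 0 = 0. So H_2 ≅ 0.

H_0 ≅ Z,  H_1 ≅ Z × Z/2,  H_2 = 0.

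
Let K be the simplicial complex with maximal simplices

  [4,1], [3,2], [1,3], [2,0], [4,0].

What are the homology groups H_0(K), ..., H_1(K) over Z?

H_0 = Z,  H_1 = Z.

Order the vertices as 0 < 1 < 2 < 3 < 4. Listing each simplex with vertices in this order, K has dimension 1 with simplices:

  0-simplices (5): [0], [1], [2], [3], [4]
  1-simplices (5): [0,2], [0,4], [1,3], [1,4], [2,3]

giving chain groups C_0 ≅ Z^5, C_1 ≅ Z^5.

The boundary map ∂_1: C_1 → C_0 is given by ∂[p,q] = [q] − [p]. For instance
  ∂[1,4] = [4] − [1].
This gives a 5×5 integer matrix of rank 4; reducing to Smith normal form yields diagonal entries (1,1,1,1).

Now H_k = ker ∂_k / im ∂_{k+1}, so:

  H_0: rank C_0 − rank ∂_1 = 5 − 4 = 1, and the invariant factors of ∂_1 are all 1, so H_0 ≅ Z.
  H_1: rank ker ∂_1 − rank ∂_2 = (5 − 4) − 0 = 1, and there is no ∂_2, so H_1 ≅ Z.

As a check, the Euler characteristic is 5 − 5 = 0, which agrees with 1 − 1 = 0.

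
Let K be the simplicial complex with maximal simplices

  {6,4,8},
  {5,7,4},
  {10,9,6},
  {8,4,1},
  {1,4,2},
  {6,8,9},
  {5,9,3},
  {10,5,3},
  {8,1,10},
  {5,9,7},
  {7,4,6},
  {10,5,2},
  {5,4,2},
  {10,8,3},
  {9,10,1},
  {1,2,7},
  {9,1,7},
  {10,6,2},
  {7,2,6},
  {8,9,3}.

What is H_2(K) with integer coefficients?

H_2 ≅ 0.

We work with the vertex ordering 1 < 2 < 3 < 4 < 5 < 6 < 7 < 8 < 9 < 10. The simplices of K, each written with vertices in increasing order, are:

  0-simplices (10): [1], [2], [3], [4], [5], [6], [7], [8], [9], [10]
  1-simplices (30): (30 of them)
  2-simplices (20): (20 of them)

so the chain groups are C_0 ≅ Z^10, C_1 ≅ Z^30, C_2 ≅ Z^20.

The boundary map ∂_1: C_1 → C_0 sends each edge [p,q] (with p < q) to q − p.
As a 10×30 matrix over Z this has rank 9, with invariant factors (1,1,1,1,1,1,1,1,1).

∂_2: C_2 → C_1 maps a triangle to the signed sum of its edges. For instance
  ∂[2,4,5] = [4,5] − [2,5] + [2,4],
  ∂[1,2,7] = [2,7] − [1,7] + [1,2].
This gives a 30×20 integer matrix of rank 20; reducing to Smith normal form yields diagonal entries (1,1,1,1,1,1,1,1,1,1,1,1,1,1,1,1,1,1,1,2).

Reading off H_k = ker ∂_k / im ∂_{k+1}:

  H_2: rank ker ∂_2 − rank ∂_3 = (20 − 20) − 0 = 0, and there is no ∂_3, so H_2 = 0.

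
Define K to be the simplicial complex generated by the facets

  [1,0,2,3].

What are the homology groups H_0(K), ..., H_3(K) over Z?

H_0 = Z,  H_1 = 0,  H_2 = 0,  H_3 = 0.

We work with the vertex ordering 0 < 1 < 2 < 3. The simplices of K, each written with vertices in increasing order, are:

  0-simplices (4): [0], [1], [2], [3]
  1-simplices (6): [0,1], [0,2], [0,3], [1,2], [1,3], [2,3]
  2-simplices (4): [0,1,2], [0,1,3], [0,2,3], [1,2,3]
  3-simplices (1): [0,1,2,3]

Hence C_0 ≅ Z^4, C_1 ≅ Z^6, C_2 ≅ Z^4, C_3 ≅ Z^1.

∂_1: C_1 → C_0 maps an edge to its endpoints' difference, ∂[p,q] = q − p.
As a 4×6 matrix over Z this has rank 3, with invariant factors (1,1,1).

∂_2: C_2 → C_1 maps a triangle to the signed sum of its edges. For instance
  ∂[0,2,3] = [2,3] − [0,3] + [0,2],
  ∂[0,1,2] = [1,2] − [0,2] + [0,1].
The 6×4 boundary matrix has rank 3 and Smith normal form diag(1,1,1).

The boundary map ∂_3: C_3 → C_2 sends each 3-simplex σ to the alternating sum Σ_i (−1)^i (σ with its i-th vertex removed). For instance
  ∂[0,1,2,3] = [1,2,3] − [0,2,3] + [0,1,3] − [0,1,2].
As a 4×1 matrix over Z this has rank 1, with invariant factors (1).

Computing H_k = (kernel of ∂_k) / (image of ∂_{k+1}):

  H_0: rank C_0 − rank ∂_1 = 4 − 3 = 1, and the invariant factors of ∂_1 are all 1, so H_0 = Z.
  H_1: rank ker ∂_1 − rank ∂_2 = (6 − 3) − 3 = 0, and the invariant factors of ∂_2 are all 1, so H_1 = 0.
  H_2: rank ker ∂_2 − rank ∂_3 = (4 − 3) − 1 = 0, and the invariant factors of ∂_3 are all 1, so H_2 = 0.
  H_3: rank ker ∂_3 − rank ∂_4 = (1 − 1) − 0 = 0, and there is no ∂_4, so H_3 = 0.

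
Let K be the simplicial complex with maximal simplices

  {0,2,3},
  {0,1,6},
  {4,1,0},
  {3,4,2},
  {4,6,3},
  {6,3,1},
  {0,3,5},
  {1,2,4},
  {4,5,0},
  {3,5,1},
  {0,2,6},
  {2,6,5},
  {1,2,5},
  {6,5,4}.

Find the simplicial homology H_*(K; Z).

H_0 ≅ Z,  H_1 ≅ Z^2,  H_2 ≅ Z.

Order the vertices as 0 < 1 < 2 < 3 < 4 < 5 < 6. Listing each simplex with vertices in this order, K has dimension 2 with simplices:

  0-simplices (7): [0], [1], [2], [3], [4], [5], [6]
  1-simplices (21): [0,1], [0,2], [0,3], [0,4], [0,5], [0,6], [1,2], [1,3], [1,4], [1,5], [1,6], [2,3], [2,4], [2,5], [2,6], [3,4], [3,5], [3,6], [4,5], [4,6], [5,6]
  2-simplices (14): [0,1,4], [0,1,6], [0,2,3], [0,2,6], [0,3,5], [0,4,5], [1,2,4], [1,2,5], [1,3,5], [1,3,6], [2,3,4], [2,5,6], [3,4,6], [4,5,6]

giving chain groups C_0 ≅ Z^7, C_1 ≅ Z^21, C_2 ≅ Z^14.

The boundary map ∂_1: C_1 → C_0 is given by ∂[p,q] = [q] − [p].
As a 7×21 matrix over Z this has rank 6, with invariant factors (1,1,1,1,1,1).

The boundary map ∂_2: C_2 → C_1 sends each 2-simplex [p,q,r] to [q,r] − [p,r] + [p,q]. For instance
  ∂[1,3,6] = [3,6] − [1,6] + [1,3],
  ∂[1,2,5] = [2,5] − [1,5] + [1,2].
As a 21×14 matrix over Z this has rank 13, with invariant factors (1,1,1,1,1,1,1,1,1,1,1,1,1).

From H_k ≅ ker(∂_k) / im(∂_{k+1}) we obtain:

  H_0: rank C_0 − rank ∂_1 = 7 − 6 = 1, and the invariant factors of ∂_1 are all 1, so H_0 = Z.
  H_1: rank ker ∂_1 − rank ∂_2 = (21 − 6) − 13 = 2, and the invariant factors of ∂_2 are all 1, so H_1 = Z^2.
  H_2: rank ker ∂_2 − rank ∂_3 = (14 − 13) − 0 = 1, and there is no ∂_3, so H_2 = Z.

As a check, the Euler characteristic is 7 − 21 + 14 = 0, which agrees with 1 − 2 + 1 = 0.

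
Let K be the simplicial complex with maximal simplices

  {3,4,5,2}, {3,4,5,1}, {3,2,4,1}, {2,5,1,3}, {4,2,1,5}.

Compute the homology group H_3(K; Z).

H_3 = Z.

Take the total order 1 < 2 < 3 < 4 < 5 on the vertex set. Then K (dimension 3) consists of the simplices:

  0-simplices (5): [1], [2], [3], [4], [5]
  1-simplices (10): [1,2], [1,3], [1,4], [1,5], [2,3], [2,4], [2,5], [3,4], [3,5], [4,5]
  2-simplices (10): [1,2,3], [1,2,4], [1,2,5], [1,3,4], [1,3,5], [1,4,5], [2,3,4], [2,3,5], [2,4,5], [3,4,5]
  3-simplices (5): [1,2,3,4], [1,2,3,5], [1,2,4,5], [1,3,4,5], [2,3,4,5]

giving chain groups C_0 ≅ Z^5, C_1 ≅ Z^10, C_2 ≅ Z^10, C_3 ≅ Z^5.

∂_1: C_1 → C_0 is given by ∂[p,q] = [q] − [p].
The resulting 5×10 matrix has rank 4, and its Smith normal form has invariant factors (1,1,1,1).

The boundary map ∂_2: C_2 → C_1 maps a triangle to the signed sum of its edges. For instance
  ∂[2,4,5] = [4,5] − [2,5] + [2,4],
  ∂[3,4,5] = [4,5] − [3,5] + [3,4].
The resulting 10×10 matrix has rank 6, and its Smith normal form has invariant factors (1,1,1,1,1,1).

The boundary map ∂_3: C_3 → C_2 sends each 3-simplex σ to the alternating sum Σ_i (−1)^i (σ with its i-th vertex removed). For instance
  ∂[1,2,4,5] = [2,4,5] − [1,4,5] + [1,2,5] − [1,2,4],
  ∂[2,3,4,5] = [3,4,5] − [2,4,5] + [2,3,5] − [2,3,4].
The resulting 10×5 matrix has rank 4, and its Smith normal form has invariant factors (1,1,1,1).

From H_k ≅ ker(∂_k) / im(∂_{k+1}) we obtain:

  H_3: rank ker ∂_3 − rank ∂_4 = (5 − 4) − 0 = 1, and there is no ∂_4, so H_3 = Z.

(K is a triangulation of the 3-sphere S^3.)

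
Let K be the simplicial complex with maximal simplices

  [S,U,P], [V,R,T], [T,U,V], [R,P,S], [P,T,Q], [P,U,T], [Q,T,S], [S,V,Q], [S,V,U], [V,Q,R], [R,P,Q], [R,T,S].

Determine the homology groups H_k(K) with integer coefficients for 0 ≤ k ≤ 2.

H_0 ≅ Z,  H_1 ≅ Z/2,  H_2 = 0.

We work with the vertex ordering P < Q < R < S < T < U < V. The simplices of K, each written with vertices in increasing order, are:

  0-simplices (7): P, Q, R, S, T, U, V
  1-simplices (18): PQ, PR, PS, PT, PU, QR, QS, QT, QV, RS, RT, RV, ST, SU, SV, TU, TV, UV
  2-simplices (12): PQR, PQT, PRS, PSU, PTU, QRV, QST, QSV, RST, RTV, SUV, TUV

giving chain groups C_0 ≅ Z^7, C_1 ≅ Z^18, C_2 ≅ Z^12.

The boundary map ∂_1: C_1 → C_0 is given by ∂[p,q] = [q] − [p].
The resulting 7×18 matrix has rank 6, and its Smith normal form has invariant factors (1,1,1,1,1,1).

∂_2: C_2 → C_1 sends each 2-simplex [p,q,r] to [q,r] − [p,r] + [p,q]. For instance
  ∂RTV = TV − RV + RT,
  ∂QSV = SV − QV + QS.
The 18×12 boundary matrix has rank 12 and Smith normal form diag(1,1,1,1,1,1,1,1,1,1,1,2).

Computing H_k = (kernel of ∂_k) / (image of ∂_{k+1}):

  H_0: rank C_0 − rank ∂_1 = 7 − 6 = 1, and the invariant factors of ∂_1 are all 1, so H_0 ≅ Z.
  H_1: rank ker ∂_1 − rank ∂_2 = (18 − 6) − 12 = 0, and ∂_2 has invariant factor 2 > 1, so H_1 ≅ Z/2.
  H_2: rank ker ∂_2 − rank ∂_3 = (12 − 12) − 0 = 0, and there is no ∂_3, so H_2 ≅ 0.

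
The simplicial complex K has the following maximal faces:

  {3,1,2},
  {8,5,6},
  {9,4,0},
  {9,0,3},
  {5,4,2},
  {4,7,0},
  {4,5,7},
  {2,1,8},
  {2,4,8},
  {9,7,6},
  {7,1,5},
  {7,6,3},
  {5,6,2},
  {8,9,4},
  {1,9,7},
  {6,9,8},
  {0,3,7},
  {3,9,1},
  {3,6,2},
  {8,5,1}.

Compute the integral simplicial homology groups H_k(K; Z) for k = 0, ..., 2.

We work with the vertex ordering 0 < 1 < 2 < 3 < 4 < 5 < 6 < 7 < 8 < 9. The simplices of K, each written with vertices in increasing order, are:

  0-simplices (10): [0], [1], [2], [3], [4], [5], [6], [7], [8], [9]
  1-simplices (30): (30 of them)
  2-simplices (20): (20 of them)

so the chain groups are C_0 ≅ Z^10, C_1 ≅ Z^30, C_2 ≅ Z^20.

∂_1: C_1 → C_0 maps an edge to its endpoints' difference, ∂[p,q] = q − p.
The 10×30 boundary matrix has rank 9 and Smith normal form diag(1,1,1,1,1,1,1,1,1).

∂_2: C_2 → C_1 maps a triangle to the signed sum of its edges. For instance
  ∂[6,8,9] = [8,9] − [6,9] + [6,8],
  ∂[1,3,9] = [3,9] − [1,9] + [1,3].
As a 30×20 matrix over Z this has rank 20, with invariant factors (1,1,1,1,1,1,1,1,1,1,1,1,1,1,1,1,1,1,1,2).

Reading off H_k = ker ∂_k / im ∂_{k+1}:

  H_0: rank C_0 − rank ∂_1 = 10 − 9 = 1, and the invariant factors of ∂_1 are all 1, so H_0 = Z.
  H_1: rank ker ∂_1 − rank ∂_2 = (30 − 9) − 20 = 1, and ∂_2 has invariant factor 2 > 1, so H_1 = Z ⊕ Z/2.
  H_2: rank ker ∂_2 − rank ∂_3 = (20 − 20) − 0 = 0, and there is no ∂_3, so H_2 = 0.

As a check, the Euler characteristic is 10 − 30 + 20 = 0, which agrees with 1 − 1 + 0 = 0.

H_0 ≅ Z,  H_1 ≅ Z ⊕ Z/2,  H_2 = 0.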